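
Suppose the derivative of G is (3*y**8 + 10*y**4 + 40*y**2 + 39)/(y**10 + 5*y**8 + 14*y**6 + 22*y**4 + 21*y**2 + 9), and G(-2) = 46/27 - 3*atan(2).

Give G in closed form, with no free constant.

A first test for any G(y): its y-derivative must equal the given G'(y).
A general antiderivative is 2*y/(y**4/2 + y**2 + 3/2) + 3*atan(y) + C.
The condition gives C = 46/27 - 3*atan(2) - (-3*atan(2) - 8/27) = 2.
So G(y) = 2*y/(y**4/2 + y**2 + 3/2) + 3*atan(y) + 2.
Check: d/dy[2*y/(y**4/2 + y**2 + 3/2) + 3*atan(y) + 2] = (3*y**8 + 10*y**4 + 40*y**2 + 39)/(y**10 + 5*y**8 + 14*y**6 + 22*y**4 + 21*y**2 + 9) = G'(y).

G(y) = 2*y/(y**4/2 + y**2 + 3/2) + 3*atan(y) + 2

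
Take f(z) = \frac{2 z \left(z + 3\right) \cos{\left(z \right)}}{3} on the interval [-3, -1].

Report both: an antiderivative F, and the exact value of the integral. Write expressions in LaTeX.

An antiderivative F(z) passes only if d/dz[F] lands on f(z) exactly.
F(z) = \frac{2 \left(z^{2} \sin{\left(z \right)} + 3 z \sin{\left(z \right)} + 2 z \cos{\left(z \right)} - 2 \sin{\left(z \right)} + 3 \cos{\left(z \right)}\right)}{3} is an antiderivative of f.
Check: d/dz[\frac{2 \left(z^{2} \sin{\left(z \right)} + 3 z \sin{\left(z \right)} + 2 z \cos{\left(z \right)} - 2 \sin{\left(z \right)} + 3 \cos{\left(z \right)}\right)}{3}] = \frac{2 z^{2} \cos{\left(z \right)}}{3} + 2 z \cos{\left(z \right)}, which equals f(z).
F(-1) = \frac{2 \cos{\left(1 \right)}}{3} + \frac{8 \sin{\left(1 \right)}}{3}; F(-3) = \frac{4 \sin{\left(3 \right)}}{3} - 2 \cos{\left(3 \right)}.
Integral = F(-1) - F(-3) = 2 \cos{\left(3 \right)} - \frac{4 \sin{\left(3 \right)}}{3} + \frac{2 \cos{\left(1 \right)}}{3} + \frac{8 \sin{\left(1 \right)}}{3}.

Antiderivative: F(z) = \frac{2 \left(z^{2} \sin{\left(z \right)} + 3 z \sin{\left(z \right)} + 2 z \cos{\left(z \right)} - 2 \sin{\left(z \right)} + 3 \cos{\left(z \right)}\right)}{3}; value = 2 \cos{\left(3 \right)} - \frac{4 \sin{\left(3 \right)}}{3} + \frac{2 \cos{\left(1 \right)}}{3} + \frac{8 \sin{\left(1 \right)}}{3}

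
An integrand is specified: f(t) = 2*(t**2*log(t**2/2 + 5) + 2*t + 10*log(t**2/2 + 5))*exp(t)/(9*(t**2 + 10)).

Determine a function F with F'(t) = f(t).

An antiderivative is F(t) = 2*exp(t)*log(t**2/2 + 5)/9.

f has the shape u'v + uv' for u = 2*exp(t)/9 and v = log(t**2/2 + 5) — it is the derivative of the product u*v.
Check: d/dt[2*exp(t)*log(t**2/2 + 5)/9] = (2*t**2*exp(t)*log(t**2/2 + 5) + 4*t*exp(t) + 20*exp(t)*log(t**2/2 + 5))/(9*t**2 + 90), which equals f(t).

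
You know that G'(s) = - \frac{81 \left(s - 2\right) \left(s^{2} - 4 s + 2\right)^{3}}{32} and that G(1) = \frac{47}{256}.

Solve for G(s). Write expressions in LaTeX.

G(s) = - \frac{81 s^{8}}{256} + \frac{81 s^{7}}{16} - \frac{1053 s^{6}}{32} + \frac{891 s^{5}}{8} - \frac{6723 s^{4}}{32} + \frac{891 s^{3}}{4} - \frac{1053 s^{2}}{8} + \frac{81 s}{2} - \frac{73}{16}

The substitution u = \frac{3 s^{2}}{4} - 3 s + \frac{3}{2} works: G'(s) is exactly (dG/du)*(du/ds) for that inner function.
A general antiderivative is - \left(\frac{3 s^{2}}{4} - 3 s + \frac{3}{2}\right)^{4} + C.
The condition gives C = \frac{47}{256} - (- \frac{81}{256}) = \frac{1}{2}.
So G(s) = - \frac{81 s^{8}}{256} + \frac{81 s^{7}}{16} - \frac{1053 s^{6}}{32} + \frac{891 s^{5}}{8} - \frac{6723 s^{4}}{32} + \frac{891 s^{3}}{4} - \frac{1053 s^{2}}{8} + \frac{81 s}{2} - \frac{73}{16}.
Check: d/ds[- \frac{81 s^{8}}{256} + \frac{81 s^{7}}{16} - \frac{1053 s^{6}}{32} + \frac{891 s^{5}}{8} - \frac{6723 s^{4}}{32} + \frac{891 s^{3}}{4} - \frac{1053 s^{2}}{8} + \frac{81 s}{2} - \frac{73}{16}] = - \frac{81 s^{7}}{32} + \frac{567 s^{6}}{16} - \frac{3159 s^{5}}{16} + \frac{4455 s^{4}}{8} - \frac{6723 s^{3}}{8} + \frac{2673 s^{2}}{4} - \frac{1053 s}{4} + \frac{81}{2}, which equals G'(s).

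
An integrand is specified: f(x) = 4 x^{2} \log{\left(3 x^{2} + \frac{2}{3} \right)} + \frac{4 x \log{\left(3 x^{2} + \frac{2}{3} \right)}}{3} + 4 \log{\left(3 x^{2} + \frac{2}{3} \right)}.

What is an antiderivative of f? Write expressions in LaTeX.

An antiderivative is F(x) = \frac{4 x^{3} \log{\left(3 x^{2} + \frac{2}{3} \right)}}{3} - \frac{8 x^{3}}{9} + \frac{2 x^{2} \log{\left(3 x^{2} + \frac{2}{3} \right)}}{3} - \frac{2 x^{2}}{3} + 4 x \log{\left(3 x^{2} + \frac{2}{3} \right)} - \frac{200 x}{27} + \frac{4 \log{\left(x^{2} + \frac{2}{9} \right)}}{27} + \frac{200 \sqrt{2} \operatorname{atan}{\left(\frac{3 \sqrt{2} x}{2} \right)}}{81}.

The integrand splits into summands that can be handled one at a time.
Check: d/dx[\frac{4 x^{3} \log{\left(3 x^{2} + \frac{2}{3} \right)}}{3} - \frac{8 x^{3}}{9} + \frac{2 x^{2} \log{\left(3 x^{2} + \frac{2}{3} \right)}}{3} - \frac{2 x^{2}}{3} + 4 x \log{\left(3 x^{2} + \frac{2}{3} \right)} - \frac{200 x}{27} + \frac{4 \log{\left(x^{2} + \frac{2}{9} \right)}}{27} + \frac{200 \sqrt{2} \operatorname{atan}{\left(\frac{3 \sqrt{2} x}{2} \right)}}{81}] = 4 x^{2} \log{\left(3 x^{2} + \frac{2}{3} \right)} + \frac{4 x \log{\left(3 x^{2} + \frac{2}{3} \right)}}{3} + 4 \log{\left(3 x^{2} + \frac{2}{3} \right)} = f(x).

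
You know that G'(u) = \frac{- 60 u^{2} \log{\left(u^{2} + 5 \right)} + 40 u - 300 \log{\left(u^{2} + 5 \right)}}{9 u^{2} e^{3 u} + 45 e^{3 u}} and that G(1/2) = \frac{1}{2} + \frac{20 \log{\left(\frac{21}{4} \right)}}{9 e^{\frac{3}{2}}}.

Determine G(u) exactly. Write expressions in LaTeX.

Recognize the product-rule pattern: G'(u) = v'r + vr' with v = \frac{20 e^{- 3 u}}{9}, r = \log{\left(u^{2} + 5 \right)}, so integration by parts undoes it.
A general antiderivative is \frac{20 e^{- 3 u} \log{\left(u^{2} + 5 \right)}}{9} + C.
The condition gives C = \frac{1}{2} + \frac{20 \log{\left(\frac{21}{4} \right)}}{9 e^{\frac{3}{2}}} - (\frac{20 \log{\left(\frac{21}{4} \right)}}{9 e^{\frac{3}{2}}}) = \frac{1}{2}.
So G(u) = \frac{\left(9 e^{3 u} + 40 \log{\left(u^{2} + 5 \right)}\right) e^{- 3 u}}{18}.
Check: d/du[\frac{\left(9 e^{3 u} + 40 \log{\left(u^{2} + 5 \right)}\right) e^{- 3 u}}{18}] = \frac{- 60 u^{2} \log{\left(u^{2} + 5 \right)} + 40 u - 300 \log{\left(u^{2} + 5 \right)}}{9 u^{2} e^{3 u} + 45 e^{3 u}} = G'(u).

G(u) = \frac{\left(9 e^{3 u} + 40 \log{\left(u^{2} + 5 \right)}\right) e^{- 3 u}}{18}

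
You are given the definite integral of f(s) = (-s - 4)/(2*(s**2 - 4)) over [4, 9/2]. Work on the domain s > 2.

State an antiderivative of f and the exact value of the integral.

The denominator factors as 2*(s - 2)*(s + 2); partial fractions split f into directly integrable pieces: 1/(4*(s + 2)) - 3/(4*(s - 2)).
F(s) = -3*log(s - 2)/4 + log(s + 2)/4 is an antiderivative of f.
Check: d/ds[-3*log(s - 2)/4 + log(s + 2)/4] = (-s - 4)/(2*s**2 - 8), which equals f(s).
F(9/2) = -3*log(5/2)/4 + log(13/2)/4; F(4) = -3*log(2)/4 + log(6)/4.
Integral = F(9/2) - F(4) = -3*log(5/2)/4 - log(6)/4 + log(13/2)/4 + 3*log(2)/4.

Antiderivative: F(s) = -3*log(s - 2)/4 + log(s + 2)/4; value = -3*log(5/2)/4 - log(6)/4 + log(13/2)/4 + 3*log(2)/4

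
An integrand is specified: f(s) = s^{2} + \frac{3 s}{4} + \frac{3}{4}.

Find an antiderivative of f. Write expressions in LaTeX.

An antiderivative is F(s) = \frac{s^{3}}{3} + \frac{3 s^{2}}{8} + \frac{3 s}{4}.

Integrate term by term and add the pieces.
Check: d/ds[\frac{s^{3}}{3} + \frac{3 s^{2}}{8} + \frac{3 s}{4}] = s^{2} + \frac{3 s}{4} + \frac{3}{4} = f(s).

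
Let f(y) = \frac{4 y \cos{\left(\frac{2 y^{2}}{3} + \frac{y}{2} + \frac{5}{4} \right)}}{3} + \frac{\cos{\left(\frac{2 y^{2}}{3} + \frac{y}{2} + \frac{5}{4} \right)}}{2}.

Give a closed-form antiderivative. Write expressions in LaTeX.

An antiderivative is F(y) = \sin{\left(\frac{2 y^{2}}{3} + \frac{y}{2} + \frac{5}{4} \right)}.

The substitution u = \frac{2 y^{2}}{3} + \frac{y}{2} + \frac{5}{4} works: f is exactly (dF/du)*(du/dy) for that inner function.
Check: d/dy[\sin{\left(\frac{2 y^{2}}{3} + \frac{y}{2} + \frac{5}{4} \right)}] = \frac{4 y \cos{\left(\frac{2 y^{2}}{3} + \frac{y}{2} + \frac{5}{4} \right)}}{3} + \frac{\cos{\left(\frac{2 y^{2}}{3} + \frac{y}{2} + \frac{5}{4} \right)}}{2} = f(y).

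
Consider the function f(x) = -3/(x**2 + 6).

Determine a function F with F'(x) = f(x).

A candidate is checked by its d/dx: the result must match f(x).
Check: d/dx[-sqrt(6)*atan(sqrt(6)*x/6)/2] = -3/(x**2 + 6) = f(x).

An antiderivative is F(x) = -sqrt(6)*atan(sqrt(6)*x/6)/2.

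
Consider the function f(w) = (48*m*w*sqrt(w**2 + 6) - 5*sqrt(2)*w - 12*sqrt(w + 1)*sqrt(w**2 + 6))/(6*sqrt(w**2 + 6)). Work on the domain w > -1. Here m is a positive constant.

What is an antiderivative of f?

A candidate is checked by its d/dw: the result must match f(w).
Check: d/dw[(24*m*w**2 - 8*w*sqrt(w + 1) - 8*sqrt(w + 1) - 5*sqrt(2)*sqrt(w**2 + 6))/6] = (48*m*w*sqrt(w + 1)*sqrt(w**2 + 6) - 5*sqrt(2)*w*sqrt(w + 1) - 12*w*sqrt(w**2 + 6) - 12*sqrt(w**2 + 6))/(6*sqrt(w + 1)*sqrt(w**2 + 6)), which equals f(w).

An antiderivative is F(w) = (24*m*w**2 - 8*w*sqrt(w + 1) - 8*sqrt(w + 1) - 5*sqrt(2)*sqrt(w**2 + 6))/6.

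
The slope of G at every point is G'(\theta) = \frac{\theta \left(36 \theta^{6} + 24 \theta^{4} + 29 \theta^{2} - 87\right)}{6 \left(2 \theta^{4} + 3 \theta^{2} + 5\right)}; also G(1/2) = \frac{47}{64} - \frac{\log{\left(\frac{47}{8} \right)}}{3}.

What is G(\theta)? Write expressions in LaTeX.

G(\theta) = \frac{9 \theta^{4} - 15 \theta^{2} - 4 \log{\left(2 \theta^{4} + 3 \theta^{2} + 5 \right)} + 12}{12}

Whatever form G(\theta) takes, its d/d\theta must return the stated G'(\theta).
A general antiderivative is \frac{3 \theta^{4}}{4} - \frac{5 \theta^{2}}{4} - \frac{\log{\left(2 \theta^{4} + 3 \theta^{2} + 5 \right)}}{3} + C.
The condition gives C = \frac{47}{64} - \frac{\log{\left(\frac{47}{8} \right)}}{3} - (- \frac{\log{\left(\frac{47}{8} \right)}}{3} - \frac{17}{64}) = 1.
So G(\theta) = \frac{9 \theta^{4} - 15 \theta^{2} - 4 \log{\left(2 \theta^{4} + 3 \theta^{2} + 5 \right)} + 12}{12}.
Check: d/d\theta[\frac{9 \theta^{4} - 15 \theta^{2} - 4 \log{\left(2 \theta^{4} + 3 \theta^{2} + 5 \right)} + 12}{12}] = \frac{36 \theta^{7} + 24 \theta^{5} + 29 \theta^{3} - 87 \theta}{12 \theta^{4} + 18 \theta^{2} + 30}, which equals G'(\theta).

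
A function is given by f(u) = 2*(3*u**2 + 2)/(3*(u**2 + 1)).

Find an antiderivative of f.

An antiderivative is F(u) = 2*u - 2*atan(u)/3.

An antiderivative F(u) passes only if d/du[F] lands on f(u) exactly.
Check: d/du[2*u - 2*atan(u)/3] = (6*u**2 + 4)/(3*u**2 + 3), which equals f(u).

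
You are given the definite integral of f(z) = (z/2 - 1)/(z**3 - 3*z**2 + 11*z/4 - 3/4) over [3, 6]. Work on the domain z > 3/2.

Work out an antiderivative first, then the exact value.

Antiderivative: F(z) = (-log(z - 3/2) + 4*log(z - 1) - 3*log(z - 1/2))/2; value = -3*log(11/2)/2 - 2*log(2) - log(9/2)/2 + log(3/2)/2 + 3*log(5/2)/2 + 2*log(5)

The denominator factors as (z - 1)*(2*z - 3)*(2*z - 1); partial fractions split f into directly integrable pieces: -3/(2*z - 1) - 1/(2*z - 3) + 2/(z - 1).
F(z) = (-log(z - 3/2) + 4*log(z - 1) - 3*log(z - 1/2))/2 is an antiderivative of f.
Check: d/dz[(-log(z - 3/2) + 4*log(z - 1) - 3*log(z - 1/2))/2] = (2*z - 4)/(4*z**3 - 12*z**2 + 11*z - 3), which equals f(z).
F(6) = -3*log(11/2)/2 - log(9/2)/2 + 2*log(5); F(3) = -3*log(5/2)/2 - log(3/2)/2 + 2*log(2).
Integral = F(6) - F(3) = -3*log(11/2)/2 - 2*log(2) - log(9/2)/2 + log(3/2)/2 + 3*log(5/2)/2 + 2*log(5).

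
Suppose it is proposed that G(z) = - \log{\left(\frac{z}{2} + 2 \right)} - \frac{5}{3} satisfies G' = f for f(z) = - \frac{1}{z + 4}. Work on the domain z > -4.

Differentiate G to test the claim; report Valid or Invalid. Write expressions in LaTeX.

d/dz[G] = - \frac{1}{z + 4}
This equals f(z) exactly, so the claim holds.

Valid: G'(z) = f(z).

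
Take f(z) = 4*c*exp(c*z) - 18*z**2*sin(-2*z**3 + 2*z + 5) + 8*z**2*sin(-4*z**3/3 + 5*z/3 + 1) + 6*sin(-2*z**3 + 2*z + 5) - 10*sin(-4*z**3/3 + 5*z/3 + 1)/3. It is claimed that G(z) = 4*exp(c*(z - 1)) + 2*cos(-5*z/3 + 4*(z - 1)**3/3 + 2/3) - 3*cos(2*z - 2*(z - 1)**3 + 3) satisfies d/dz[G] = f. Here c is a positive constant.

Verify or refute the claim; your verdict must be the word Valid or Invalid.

Invalid: d/dz[G] - f = -4*c*exp(c*z) + 4*c*exp(-c)*exp(c*z) + 18*z**2*sin(-2*z**3 + 2*z + 5) - 8*z**2*sin(-4*z**3/3 + 5*z/3 + 1) - 8*z**2*sin(4*z**3/3 - 4*z**2 + 7*z/3 - 2/3) + 18*z**2*sin(2*z**3 - 6*z**2 + 4*z - 5) + 16*z*sin(4*z**3/3 - 4*z**2 + 7*z/3 - 2/3) - 36*z*sin(2*z**3 - 6*z**2 + 4*z - 5) - 6*sin(-2*z**3 + 2*z + 5) + 10*sin(-4*z**3/3 + 5*z/3 + 1)/3 - 14*sin(4*z**3/3 - 4*z**2 + 7*z/3 - 2/3)/3 + 12*sin(2*z**3 - 6*z**2 + 4*z - 5), which is not 0.

d/dz[G] = 4*c*exp(-c)*exp(c*z) - 8*z**2*sin(4*z**3/3 - 4*z**2 + 7*z/3 - 2/3) + 18*z**2*sin(2*z**3 - 6*z**2 + 4*z - 5) + 16*z*sin(4*z**3/3 - 4*z**2 + 7*z/3 - 2/3) - 36*z*sin(2*z**3 - 6*z**2 + 4*z - 5) - 14*sin(4*z**3/3 - 4*z**2 + 7*z/3 - 2/3)/3 + 12*sin(2*z**3 - 6*z**2 + 4*z - 5)
d/dz[G] - f(z) = -4*c*exp(c*z) + 4*c*exp(-c)*exp(c*z) + 18*z**2*sin(-2*z**3 + 2*z + 5) - 8*z**2*sin(-4*z**3/3 + 5*z/3 + 1) - 8*z**2*sin(4*z**3/3 - 4*z**2 + 7*z/3 - 2/3) + 18*z**2*sin(2*z**3 - 6*z**2 + 4*z - 5) + 16*z*sin(4*z**3/3 - 4*z**2 + 7*z/3 - 2/3) - 36*z*sin(2*z**3 - 6*z**2 + 4*z - 5) - 6*sin(-2*z**3 + 2*z + 5) + 10*sin(-4*z**3/3 + 5*z/3 + 1)/3 - 14*sin(4*z**3/3 - 4*z**2 + 7*z/3 - 2/3)/3 + 12*sin(2*z**3 - 6*z**2 + 4*z - 5) != 0.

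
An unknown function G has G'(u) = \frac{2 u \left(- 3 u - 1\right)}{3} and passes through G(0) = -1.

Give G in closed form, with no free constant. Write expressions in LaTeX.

G(u) = - \frac{2 u^{3}}{3} - \frac{u^{2}}{3} - 1

For G(u) to be correct, d/du[G] must agree with the stated G'(u) identically.
A general antiderivative is - \frac{2 u^{3}}{3} - \frac{u^{2}}{3} + C.
The condition gives C = -1 - (0) = -1.
So G(u) = - \frac{2 u^{3}}{3} - \frac{u^{2}}{3} - 1.
Check: d/du[- \frac{2 u^{3}}{3} - \frac{u^{2}}{3} - 1] = - 2 u^{2} - \frac{2 u}{3}, which equals G'(u).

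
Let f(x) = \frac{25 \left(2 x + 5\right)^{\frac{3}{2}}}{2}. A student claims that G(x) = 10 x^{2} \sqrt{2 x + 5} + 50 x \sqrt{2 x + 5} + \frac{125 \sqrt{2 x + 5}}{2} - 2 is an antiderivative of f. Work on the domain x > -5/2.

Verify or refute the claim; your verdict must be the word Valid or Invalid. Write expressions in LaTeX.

Valid - differentiating G returns exactly f.

d/dx[G] = \frac{100 x^{2} + 500 x + 625}{2 \sqrt{2 x + 5}}
This equals f(x) exactly, so the claim holds.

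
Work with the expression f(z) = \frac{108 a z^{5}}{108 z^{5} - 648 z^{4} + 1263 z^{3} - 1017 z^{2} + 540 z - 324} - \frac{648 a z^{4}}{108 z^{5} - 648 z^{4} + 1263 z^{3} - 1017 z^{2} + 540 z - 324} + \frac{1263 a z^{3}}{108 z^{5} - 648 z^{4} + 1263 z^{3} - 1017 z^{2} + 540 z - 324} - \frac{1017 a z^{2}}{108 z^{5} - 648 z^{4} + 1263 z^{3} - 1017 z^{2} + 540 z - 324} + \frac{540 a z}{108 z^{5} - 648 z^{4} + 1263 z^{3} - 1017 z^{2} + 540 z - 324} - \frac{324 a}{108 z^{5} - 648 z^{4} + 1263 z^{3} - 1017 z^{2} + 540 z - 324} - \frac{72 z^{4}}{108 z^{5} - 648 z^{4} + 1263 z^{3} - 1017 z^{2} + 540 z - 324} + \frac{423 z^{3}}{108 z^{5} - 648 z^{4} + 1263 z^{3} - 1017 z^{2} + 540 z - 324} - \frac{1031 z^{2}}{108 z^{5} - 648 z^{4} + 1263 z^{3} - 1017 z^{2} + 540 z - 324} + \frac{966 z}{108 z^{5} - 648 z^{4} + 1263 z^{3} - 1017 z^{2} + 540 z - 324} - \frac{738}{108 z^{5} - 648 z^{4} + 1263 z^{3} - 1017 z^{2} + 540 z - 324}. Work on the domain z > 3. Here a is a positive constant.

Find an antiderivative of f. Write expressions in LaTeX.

Integrate term by term and add the pieces.
Check: d/dz[a z - \frac{2 \log{\left(z - 3 \right)}}{3} + \operatorname{atan}{\left(\frac{3 z}{2} \right)} - \frac{5}{4 z - 6}] = \frac{108 a z^{5} - 648 a z^{4} + 1263 a z^{3} - 1017 a z^{2} + 540 a z - 324 a - 72 z^{4} + 423 z^{3} - 1031 z^{2} + 966 z - 738}{108 z^{5} - 648 z^{4} + 1263 z^{3} - 1017 z^{2} + 540 z - 324}, which equals f(z).

An antiderivative is F(z) = a z - \frac{2 \log{\left(z - 3 \right)}}{3} + \operatorname{atan}{\left(\frac{3 z}{2} \right)} - \frac{5}{4 z - 6}.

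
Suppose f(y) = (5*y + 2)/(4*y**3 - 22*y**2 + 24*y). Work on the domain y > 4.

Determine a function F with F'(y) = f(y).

Factor the denominator (2*y*(y - 4)*(2*y - 3)) and decompose: f = -19/(15*(2*y - 3)) + 11/(20*(y - 4)) + 1/(12*y); each piece integrates to a log, atan, or power term.
Check: d/dy[log(y)/12 + 11*log(y - 4)/20 - 19*log(y - 3/2)/30] = (5*y + 2)/(4*y**3 - 22*y**2 + 24*y) = f(y).

An antiderivative is F(y) = log(y)/12 + 11*log(y - 4)/20 - 19*log(y - 3/2)/30.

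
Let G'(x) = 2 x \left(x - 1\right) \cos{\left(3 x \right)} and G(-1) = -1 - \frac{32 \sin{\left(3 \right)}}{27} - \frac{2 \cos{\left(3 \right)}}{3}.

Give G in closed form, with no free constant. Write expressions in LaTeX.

G(x) = \frac{18 x^{2} \sin{\left(3 x \right)} - 18 x \sin{\left(3 x \right)} + 12 x \cos{\left(3 x \right)} - 4 \sin{\left(3 x \right)} - 6 \cos{\left(3 x \right)} - 27}{27}

A candidate passes only if d/dx[G] lands on the given G'(x) exactly.
A general antiderivative is \frac{2 x^{2} \sin{\left(3 x \right)}}{3} - \frac{2 x \sin{\left(3 x \right)}}{3} + \frac{4 x \cos{\left(3 x \right)}}{9} - \frac{4 \sin{\left(3 x \right)}}{27} - \frac{2 \cos{\left(3 x \right)}}{9} + C.
The condition gives C = -1 - \frac{32 \sin{\left(3 \right)}}{27} - \frac{2 \cos{\left(3 \right)}}{3} - (- \frac{32 \sin{\left(3 \right)}}{27} - \frac{2 \cos{\left(3 \right)}}{3}) = -1.
So G(x) = \frac{18 x^{2} \sin{\left(3 x \right)} - 18 x \sin{\left(3 x \right)} + 12 x \cos{\left(3 x \right)} - 4 \sin{\left(3 x \right)} - 6 \cos{\left(3 x \right)} - 27}{27}.
Check: d/dx[\frac{18 x^{2} \sin{\left(3 x \right)} - 18 x \sin{\left(3 x \right)} + 12 x \cos{\left(3 x \right)} - 4 \sin{\left(3 x \right)} - 6 \cos{\left(3 x \right)} - 27}{27}] = 2 x^{2} \cos{\left(3 x \right)} - 2 x \cos{\left(3 x \right)}, which equals G'(x).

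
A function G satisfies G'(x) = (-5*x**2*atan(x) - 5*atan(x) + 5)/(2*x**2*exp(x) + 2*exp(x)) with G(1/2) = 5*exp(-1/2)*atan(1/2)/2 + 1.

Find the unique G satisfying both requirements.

G(x) = (2*exp(x) + 5*atan(x))*exp(-x)/2

G'(x) has the shape u'v + uv' for u = 5*atan(x)/2 and v = exp(-x) — it is the derivative of the product u*v.
A general antiderivative is 5*exp(-x)*atan(x)/2 + C.
The condition gives C = 5*exp(-1/2)*atan(1/2)/2 + 1 - (5*exp(-1/2)*atan(1/2)/2) = 1.
So G(x) = (2*exp(x) + 5*atan(x))*exp(-x)/2.
Check: d/dx[(2*exp(x) + 5*atan(x))*exp(-x)/2] = (-5*x**2*atan(x) - 5*atan(x) + 5)/(2*x**2*exp(x) + 2*exp(x)) = G'(x).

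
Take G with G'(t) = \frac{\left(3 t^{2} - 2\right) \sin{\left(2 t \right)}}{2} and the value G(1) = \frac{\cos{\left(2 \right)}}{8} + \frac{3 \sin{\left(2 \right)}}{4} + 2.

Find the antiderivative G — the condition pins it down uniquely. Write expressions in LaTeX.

Check a candidate G(t) by differentiating: d/dt[G] must match the given G'(t).
A general antiderivative is - \frac{3 t^{2} \cos{\left(2 t \right)}}{4} + \frac{3 t \sin{\left(2 t \right)}}{4} + \frac{7 \cos{\left(2 t \right)}}{8} + C.
The condition gives C = \frac{\cos{\left(2 \right)}}{8} + \frac{3 \sin{\left(2 \right)}}{4} + 2 - (\frac{\cos{\left(2 \right)}}{8} + \frac{3 \sin{\left(2 \right)}}{4}) = 2.
So G(t) = \frac{- 6 t^{2} \cos{\left(2 t \right)} + 6 t \sin{\left(2 t \right)} + 7 \cos{\left(2 t \right)} + 16}{8}.
Check: d/dt[\frac{- 6 t^{2} \cos{\left(2 t \right)} + 6 t \sin{\left(2 t \right)} + 7 \cos{\left(2 t \right)} + 16}{8}] = \frac{3 t^{2} \sin{\left(2 t \right)}}{2} - \sin{\left(2 t \right)}, which equals G'(t).

G(t) = \frac{- 6 t^{2} \cos{\left(2 t \right)} + 6 t \sin{\left(2 t \right)} + 7 \cos{\left(2 t \right)} + 16}{8}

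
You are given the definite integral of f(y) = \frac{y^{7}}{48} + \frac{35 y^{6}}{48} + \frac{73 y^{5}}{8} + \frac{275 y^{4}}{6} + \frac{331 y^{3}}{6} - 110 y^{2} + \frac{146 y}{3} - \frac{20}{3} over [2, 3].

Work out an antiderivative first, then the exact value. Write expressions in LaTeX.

Antiderivative: F(y) = \frac{y^{8}}{384} + \frac{5 y^{7}}{48} + \frac{73 y^{6}}{48} + \frac{55 y^{5}}{6} + \frac{331 y^{4}}{24} - \frac{110 y^{3}}{3} + \frac{73 y^{2}}{3} - \frac{20 y}{3}; value = \frac{446875}{128}

The substitution u = \frac{y^{2}}{4} + \frac{5 y}{2} - 1 works: f is exactly (dF/du)*(du/dy) for that inner function.
F(y) = \frac{y^{8}}{384} + \frac{5 y^{7}}{48} + \frac{73 y^{6}}{48} + \frac{55 y^{5}}{6} + \frac{331 y^{4}}{24} - \frac{110 y^{3}}{3} + \frac{73 y^{2}}{3} - \frac{20 y}{3} is an antiderivative of f.
Check: d/dy[\frac{y^{8}}{384} + \frac{5 y^{7}}{48} + \frac{73 y^{6}}{48} + \frac{55 y^{5}}{6} + \frac{331 y^{4}}{24} - \frac{110 y^{3}}{3} + \frac{73 y^{2}}{3} - \frac{20 y}{3}] = \frac{y^{7}}{48} + \frac{35 y^{6}}{48} + \frac{73 y^{5}}{8} + \frac{275 y^{4}}{6} + \frac{331 y^{3}}{6} - 110 y^{2} + \frac{146 y}{3} - \frac{20}{3} = f(y).
F(3) = \frac{500123}{128}; F(2) = 416.
Integral = F(3) - F(2) = \frac{446875}{128}.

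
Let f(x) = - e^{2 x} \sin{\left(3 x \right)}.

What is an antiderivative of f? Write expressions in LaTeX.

A first test for any F(x): its x-derivative must equal f(x) identically.
Check: d/dx[- \frac{2 e^{2 x} \sin{\left(3 x \right)}}{13} + \frac{3 e^{2 x} \cos{\left(3 x \right)}}{13}] = - e^{2 x} \sin{\left(3 x \right)} = f(x).

An antiderivative is F(x) = - \frac{2 e^{2 x} \sin{\left(3 x \right)}}{13} + \frac{3 e^{2 x} \cos{\left(3 x \right)}}{13}.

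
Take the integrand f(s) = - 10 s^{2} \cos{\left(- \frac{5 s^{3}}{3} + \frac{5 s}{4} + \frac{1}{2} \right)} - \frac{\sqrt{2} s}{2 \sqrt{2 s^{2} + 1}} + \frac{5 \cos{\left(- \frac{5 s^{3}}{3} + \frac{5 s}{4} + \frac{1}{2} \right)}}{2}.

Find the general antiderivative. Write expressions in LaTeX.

Integrate term by term and add the pieces.
Check: d/ds[\frac{- \sqrt{2} \sqrt{2 s^{2} + 1} + 8 \sin{\left(- \frac{5 s^{3}}{3} + \frac{5 s}{4} + \frac{1}{2} \right)}}{4}] = \frac{- 20 s^{2} \sqrt{2 s^{2} + 1} \cos{\left(- \frac{5 s^{3}}{3} + \frac{5 s}{4} + \frac{1}{2} \right)} - \sqrt{2} s + 5 \sqrt{2 s^{2} + 1} \cos{\left(- \frac{5 s^{3}}{3} + \frac{5 s}{4} + \frac{1}{2} \right)}}{2 \sqrt{2 s^{2} + 1}}, which equals f(s).

F(s) = \frac{- \sqrt{2} \sqrt{2 s^{2} + 1} + 8 \sin{\left(- \frac{5 s^{3}}{3} + \frac{5 s}{4} + \frac{1}{2} \right)}}{4} + C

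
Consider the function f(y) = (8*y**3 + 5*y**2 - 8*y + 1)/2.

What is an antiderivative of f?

An antiderivative is F(y) = y**4 + 5*y**3/6 - 2*y**2 + y/2.

Since d/dy undoes antidifferentiation here, F'(y) = f(y) is required of F(y).
Check: d/dy[y**4 + 5*y**3/6 - 2*y**2 + y/2] = 4*y**3 + 5*y**2/2 - 4*y + 1/2, which equals f(y).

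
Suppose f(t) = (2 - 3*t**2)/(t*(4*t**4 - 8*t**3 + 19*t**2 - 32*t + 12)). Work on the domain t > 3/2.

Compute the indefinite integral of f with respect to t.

The denominator factors as t*(2*t - 3)*(2*t - 1)*(t**2 + 4); partial fractions split f into directly integrable pieces: 7*(13*t + 32)/(850*(t**2 + 4)) - 5/(17*(2*t - 1)) - 19/(75*(2*t - 3)) + 1/(6*t).
Check: d/dt[(850*log(t) - 646*log(t - 3/2) - 750*log(t - 1/2) + 273*log(t**2 + 4) + 672*atan(t/2))/5100] = (2 - 3*t**2)/(4*t**5 - 8*t**4 + 19*t**3 - 32*t**2 + 12*t), which equals f(t).

F(t) = (850*log(t) - 646*log(t - 3/2) - 750*log(t - 1/2) + 273*log(t**2 + 4) + 672*atan(t/2))/5100 + C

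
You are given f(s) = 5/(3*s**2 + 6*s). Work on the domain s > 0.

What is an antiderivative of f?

An antiderivative is F(s) = 5*log(s)/6 - 5*log(s + 2)/6.

The denominator factors as 3*s*(s + 2); partial fractions split f into directly integrable pieces: -5/(6*(s + 2)) + 5/(6*s).
Check: d/ds[5*log(s)/6 - 5*log(s + 2)/6] = 5/(3*s**2 + 6*s) = f(s).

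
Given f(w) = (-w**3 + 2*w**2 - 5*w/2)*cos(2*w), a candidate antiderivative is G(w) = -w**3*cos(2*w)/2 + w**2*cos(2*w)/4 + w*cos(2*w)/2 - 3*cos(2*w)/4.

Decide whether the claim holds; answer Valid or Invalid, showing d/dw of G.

Invalid: d/dw[G] - f = w**3*sin(2*w) + w**3*cos(2*w) - w**2*sin(2*w)/2 - 7*w**2*cos(2*w)/2 - w*sin(2*w) + 3*w*cos(2*w) + 3*sin(2*w)/2 + cos(2*w)/2, which is not 0.

d/dw[G] = w**3*sin(2*w) - w**2*sin(2*w)/2 - 3*w**2*cos(2*w)/2 - w*sin(2*w) + w*cos(2*w)/2 + 3*sin(2*w)/2 + cos(2*w)/2
d/dw[G] - f(w) = w**3*sin(2*w) + w**3*cos(2*w) - w**2*sin(2*w)/2 - 7*w**2*cos(2*w)/2 - w*sin(2*w) + 3*w*cos(2*w) + 3*sin(2*w)/2 + cos(2*w)/2 != 0.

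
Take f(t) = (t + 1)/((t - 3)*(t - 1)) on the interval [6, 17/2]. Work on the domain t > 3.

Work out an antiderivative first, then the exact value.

The denominator factors as (t - 3)*(t - 1); partial fractions split f into directly integrable pieces: -1/(t - 1) + 2/(t - 3).
F(t) = 2*log(t - 3) - log(t - 1) is an antiderivative of f.
Check: d/dt[2*log(t - 3) - log(t - 1)] = (t + 1)/(t**2 - 4*t + 3), which equals f(t).
F(17/2) = -log(15/2) + 2*log(11/2); F(6) = -log(5) + 2*log(3).
Integral = F(17/2) - F(6) = -2*log(3) - log(15/2) + log(5) + 2*log(11/2).

Antiderivative: F(t) = 2*log(t - 3) - log(t - 1); value = -2*log(3) - log(15/2) + log(5) + 2*log(11/2)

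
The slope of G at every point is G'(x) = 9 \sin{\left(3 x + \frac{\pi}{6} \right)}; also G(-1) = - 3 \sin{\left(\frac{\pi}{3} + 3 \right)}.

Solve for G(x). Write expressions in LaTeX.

Recover the given G'(x) by differentiating a candidate G(x); any mismatch rules it out.
A general antiderivative is - 3 \cos{\left(3 x + \frac{\pi}{6} \right)} + C.
The condition gives C = - 3 \sin{\left(\frac{\pi}{3} + 3 \right)} - (- 3 \sin{\left(\frac{\pi}{3} + 3 \right)}) = 0.
So G(x) = - 3 \cos{\left(3 x + \frac{\pi}{6} \right)}.
Check: d/dx[- 3 \cos{\left(3 x + \frac{\pi}{6} \right)}] = 9 \sin{\left(3 x + \frac{\pi}{6} \right)} = G'(x).

G(x) = - 3 \cos{\left(3 x + \frac{\pi}{6} \right)}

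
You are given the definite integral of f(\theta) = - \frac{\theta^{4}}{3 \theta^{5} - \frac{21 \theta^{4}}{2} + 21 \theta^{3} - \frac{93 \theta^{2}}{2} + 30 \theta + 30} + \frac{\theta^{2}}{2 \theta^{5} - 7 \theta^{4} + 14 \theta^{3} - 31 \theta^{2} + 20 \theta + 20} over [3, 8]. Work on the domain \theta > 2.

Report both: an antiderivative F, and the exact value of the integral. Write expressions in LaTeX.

The denominator factors as 3 \left(\theta - 2\right)^{2} \left(2 \theta + 1\right) \left(\theta^{2} + 5\right); partial fractions split f into directly integrable pieces: - \frac{65 \left(2 \theta + 13\right)}{1701 \left(\theta^{2} + 5\right)} + \frac{2}{315 \left(2 \theta + 1\right)} - \frac{316}{1215 \left(\theta - 2\right)} - \frac{4}{27 \left(\theta - 2\right)^{2}}.
F(\theta) = - \frac{316 \log{\left(\theta - 2 \right)}}{1215} + \frac{\log{\left(\theta + \frac{1}{2} \right)}}{315} - \frac{65 \log{\left(\theta^{2} + 5 \right)}}{1701} - \frac{169 \sqrt{5} \operatorname{atan}{\left(\frac{\sqrt{5} \theta}{5} \right)}}{1701} + \frac{4}{27 \theta - 54} is an antiderivative of f.
Check: d/d\theta[- \frac{316 \log{\left(\theta - 2 \right)}}{1215} + \frac{\log{\left(\theta + \frac{1}{2} \right)}}{315} - \frac{65 \log{\left(\theta^{2} + 5 \right)}}{1701} - \frac{169 \sqrt{5} \operatorname{atan}{\left(\frac{\sqrt{5} \theta}{5} \right)}}{1701} + \frac{4}{27 \theta - 54}] = \frac{- 2 \theta^{4} + 3 \theta^{2}}{6 \theta^{5} - 21 \theta^{4} + 42 \theta^{3} - 93 \theta^{2} + 60 \theta + 60}, which equals f(\theta).
F(8) = - \frac{316 \log{\left(6 \right)}}{1215} - \frac{169 \sqrt{5} \operatorname{atan}{\left(\frac{8 \sqrt{5}}{5} \right)}}{1701} - \frac{65 \log{\left(69 \right)}}{1701} + \frac{\log{\left(\frac{17}{2} \right)}}{315} + \frac{2}{81}; F(3) = - \frac{169 \sqrt{5} \operatorname{atan}{\left(\frac{3 \sqrt{5}}{5} \right)}}{1701} - \frac{65 \log{\left(14 \right)}}{1701} + \frac{\log{\left(\frac{7}{2} \right)}}{315} + \frac{4}{27}.
Integral = F(8) - F(3) = - \frac{316 \log{\left(6 \right)}}{1215} - \frac{169 \sqrt{5} \operatorname{atan}{\left(\frac{8 \sqrt{5}}{5} \right)}}{1701} - \frac{65 \log{\left(69 \right)}}{1701} - \frac{10}{81} - \frac{\log{\left(\frac{7}{2} \right)}}{315} + \frac{\log{\left(\frac{17}{2} \right)}}{315} + \frac{65 \log{\left(14 \right)}}{1701} + \frac{169 \sqrt{5} \operatorname{atan}{\left(\frac{3 \sqrt{5}}{5} \right)}}{1701}.

Antiderivative: F(\theta) = - \frac{316 \log{\left(\theta - 2 \right)}}{1215} + \frac{\log{\left(\theta + \frac{1}{2} \right)}}{315} - \frac{65 \log{\left(\theta^{2} + 5 \right)}}{1701} - \frac{169 \sqrt{5} \operatorname{atan}{\left(\frac{\sqrt{5} \theta}{5} \right)}}{1701} + \frac{4}{27 \theta - 54}; value = - \frac{316 \log{\left(6 \right)}}{1215} - \frac{169 \sqrt{5} \operatorname{atan}{\left(\frac{8 \sqrt{5}}{5} \right)}}{1701} - \frac{65 \log{\left(69 \right)}}{1701} - \frac{10}{81} - \frac{\log{\left(\frac{7}{2} \right)}}{315} + \frac{\log{\left(\frac{17}{2} \right)}}{315} + \frac{65 \log{\left(14 \right)}}{1701} + \frac{169 \sqrt{5} \operatorname{atan}{\left(\frac{3 \sqrt{5}}{5} \right)}}{1701}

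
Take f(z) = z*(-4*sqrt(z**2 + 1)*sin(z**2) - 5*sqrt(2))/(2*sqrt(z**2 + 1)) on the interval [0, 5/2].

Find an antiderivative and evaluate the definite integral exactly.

Antiderivative: F(z) = -5*sqrt(2)*sqrt(z**2 + 1)/2 + cos(z**2); value = -5*sqrt(58)/4 - 1 + cos(25/4) + 5*sqrt(2)/2

Since d/dz undoes antidifferentiation here, F'(z) = f(z) is required of F(z).
F(z) = -5*sqrt(2)*sqrt(z**2 + 1)/2 + cos(z**2) is an antiderivative of f.
Check: d/dz[-5*sqrt(2)*sqrt(z**2 + 1)/2 + cos(z**2)] = (-4*z*sqrt(z**2 + 1)*sin(z**2) - 5*sqrt(2)*z)/(2*sqrt(z**2 + 1)), which equals f(z).
F(5/2) = -5*sqrt(58)/4 + cos(25/4); F(0) = 1 - 5*sqrt(2)/2.
Integral = F(5/2) - F(0) = -5*sqrt(58)/4 - 1 + cos(25/4) + 5*sqrt(2)/2.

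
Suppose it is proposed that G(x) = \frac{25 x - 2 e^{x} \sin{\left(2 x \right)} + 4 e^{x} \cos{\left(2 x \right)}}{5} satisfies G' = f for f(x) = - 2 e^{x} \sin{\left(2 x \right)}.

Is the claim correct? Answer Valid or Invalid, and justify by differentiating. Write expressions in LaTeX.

d/dx[G] = - 2 e^{x} \sin{\left(2 x \right)} + 5
d/dx[G] - f(x) = 5 != 0.

Invalid: d/dx[G] - f = 5, which is not 0.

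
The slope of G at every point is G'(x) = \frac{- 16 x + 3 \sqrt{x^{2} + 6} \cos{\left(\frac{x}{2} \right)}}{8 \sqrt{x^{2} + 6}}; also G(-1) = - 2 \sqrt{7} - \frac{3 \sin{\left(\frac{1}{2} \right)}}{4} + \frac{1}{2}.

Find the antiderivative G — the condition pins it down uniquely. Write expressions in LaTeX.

G(x) = \frac{- 8 \sqrt{x^{2} + 6} + 3 \sin{\left(\frac{x}{2} \right)} + 2}{4}

Check a candidate G(x) by differentiating: d/dx[G] must match the given G'(x).
A general antiderivative is - 2 \sqrt{x^{2} + 6} + \frac{3 \sin{\left(\frac{x}{2} \right)}}{4} + C.
The condition gives C = - 2 \sqrt{7} - \frac{3 \sin{\left(\frac{1}{2} \right)}}{4} + \frac{1}{2} - (- 2 \sqrt{7} - \frac{3 \sin{\left(\frac{1}{2} \right)}}{4}) = \frac{1}{2}.
So G(x) = \frac{- 8 \sqrt{x^{2} + 6} + 3 \sin{\left(\frac{x}{2} \right)} + 2}{4}.
Check: d/dx[\frac{- 8 \sqrt{x^{2} + 6} + 3 \sin{\left(\frac{x}{2} \right)} + 2}{4}] = \frac{- 16 x + 3 \sqrt{x^{2} + 6} \cos{\left(\frac{x}{2} \right)}}{8 \sqrt{x^{2} + 6}} = G'(x).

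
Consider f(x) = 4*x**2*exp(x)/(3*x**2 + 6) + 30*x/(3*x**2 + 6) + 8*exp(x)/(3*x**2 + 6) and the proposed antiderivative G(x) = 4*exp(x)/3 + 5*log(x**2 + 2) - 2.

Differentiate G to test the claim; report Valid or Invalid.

d/dx[G] = (4*x**2*exp(x) + 30*x + 8*exp(x))/(3*x**2 + 6)
This equals f(x) exactly, so the claim holds.

Valid - differentiating G returns exactly f.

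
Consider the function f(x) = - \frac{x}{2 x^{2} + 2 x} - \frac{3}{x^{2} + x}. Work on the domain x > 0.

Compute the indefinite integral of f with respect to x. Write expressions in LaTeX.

F(x) = - 3 \log{\left(x \right)} + \frac{5 \log{\left(x + 1 \right)}}{2} + C

Factor the denominator (2 x \left(x + 1\right)) and decompose: f = \frac{5}{2 \left(x + 1\right)} - \frac{3}{x}; each piece integrates to a log, atan, or power term.
Check: d/dx[- 3 \log{\left(x \right)} + \frac{5 \log{\left(x + 1 \right)}}{2}] = \frac{- x - 6}{2 x^{2} + 2 x}, which equals f(x).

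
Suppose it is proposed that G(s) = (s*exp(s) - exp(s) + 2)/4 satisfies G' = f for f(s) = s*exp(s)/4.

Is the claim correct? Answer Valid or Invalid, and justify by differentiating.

Valid. The derivative of G reproduces f.

d/ds[G] = s*exp(s)/4
This equals f(s) exactly, so the claim holds.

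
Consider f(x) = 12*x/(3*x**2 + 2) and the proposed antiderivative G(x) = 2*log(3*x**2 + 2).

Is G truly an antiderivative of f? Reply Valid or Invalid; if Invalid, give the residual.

Valid - differentiating G returns exactly f.

d/dx[G] = 12*x/(3*x**2 + 2)
This equals f(x) exactly, so the claim holds.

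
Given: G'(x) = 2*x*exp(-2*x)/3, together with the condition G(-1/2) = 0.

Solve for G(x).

G(x) = (-2*x - 1)*exp(-2*x)/6

Recognize the product-rule pattern: G'(x) = u'v + uv' with u = -x/3 - 1/6, v = exp(-2*x), so integration by parts undoes it.
A general antiderivative is (-2*x - 1)*exp(-2*x)/6 + C.
The condition gives C = 0 - (0) = 0.
So G(x) = (-2*x - 1)*exp(-2*x)/6.
Check: d/dx[(-2*x - 1)*exp(-2*x)/6] = 2*x*exp(-2*x)/3 = G'(x).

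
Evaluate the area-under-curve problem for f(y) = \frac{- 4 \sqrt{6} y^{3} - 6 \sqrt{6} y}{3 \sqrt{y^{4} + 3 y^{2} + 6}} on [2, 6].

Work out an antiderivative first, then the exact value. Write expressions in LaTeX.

Antiderivative: F(y) = - 2 \sqrt{\frac{2 y^{4}}{3} + 2 y^{2} + 4}; value = - 4 \sqrt{235} + \frac{4 \sqrt{51}}{3}

f matches the chain-rule pattern g'(h)*h' with inner function h(y) = \frac{2 y^{4}}{3} + 2 y^{2} + 4; substituting u = h(y) collapses the integral.
F(y) = - 2 \sqrt{\frac{2 y^{4}}{3} + 2 y^{2} + 4} is an antiderivative of f.
Check: d/dy[- 2 \sqrt{\frac{2 y^{4}}{3} + 2 y^{2} + 4}] = \frac{- 4 \sqrt{6} y^{3} - 6 \sqrt{6} y}{3 \sqrt{y^{4} + 3 y^{2} + 6}} = f(y).
F(6) = - 4 \sqrt{235}; F(2) = - \frac{4 \sqrt{51}}{3}.
Integral = F(6) - F(2) = - 4 \sqrt{235} + \frac{4 \sqrt{51}}{3}.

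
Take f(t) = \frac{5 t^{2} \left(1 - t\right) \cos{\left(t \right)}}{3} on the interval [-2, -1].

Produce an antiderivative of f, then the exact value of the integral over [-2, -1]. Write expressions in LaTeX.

Antiderivative: F(t) = - \frac{5 t^{3} \sin{\left(t \right)}}{3} + \frac{5 t^{2} \sin{\left(t \right)}}{3} - 5 t^{2} \cos{\left(t \right)} + 10 t \sin{\left(t \right)} + \frac{10 t \cos{\left(t \right)}}{3} - \frac{10 \sin{\left(t \right)}}{3} + 10 \cos{\left(t \right)}; value = \frac{50 \cos{\left(2 \right)}}{3} - \frac{10 \sin{\left(2 \right)}}{3} + \frac{5 \cos{\left(1 \right)}}{3} + 10 \sin{\left(1 \right)}

An antiderivative F(t) passes only if d/dt[F] lands on f(t) exactly.
F(t) = - \frac{5 t^{3} \sin{\left(t \right)}}{3} + \frac{5 t^{2} \sin{\left(t \right)}}{3} - 5 t^{2} \cos{\left(t \right)} + 10 t \sin{\left(t \right)} + \frac{10 t \cos{\left(t \right)}}{3} - \frac{10 \sin{\left(t \right)}}{3} + 10 \cos{\left(t \right)} is an antiderivative of f.
Check: d/dt[- \frac{5 t^{3} \sin{\left(t \right)}}{3} + \frac{5 t^{2} \sin{\left(t \right)}}{3} - 5 t^{2} \cos{\left(t \right)} + 10 t \sin{\left(t \right)} + \frac{10 t \cos{\left(t \right)}}{3} - \frac{10 \sin{\left(t \right)}}{3} + 10 \cos{\left(t \right)}] = - \frac{5 t^{3} \cos{\left(t \right)}}{3} + \frac{5 t^{2} \cos{\left(t \right)}}{3}, which equals f(t).
F(-1) = \frac{5 \cos{\left(1 \right)}}{3} + 10 \sin{\left(1 \right)}; F(-2) = \frac{10 \sin{\left(2 \right)}}{3} - \frac{50 \cos{\left(2 \right)}}{3}.
Integral = F(-1) - F(-2) = \frac{50 \cos{\left(2 \right)}}{3} - \frac{10 \sin{\left(2 \right)}}{3} + \frac{5 \cos{\left(1 \right)}}{3} + 10 \sin{\left(1 \right)}.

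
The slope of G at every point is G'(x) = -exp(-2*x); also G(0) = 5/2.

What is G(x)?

Since d/dx undoes antidifferentiation here, G(x) must give back the stated G'(x).
A general antiderivative is exp(-2*x)/2 + C.
The condition gives C = 5/2 - (1/2) = 2.
So G(x) = (4*exp(2*x) + 1)*exp(-2*x)/2.
Check: d/dx[(4*exp(2*x) + 1)*exp(-2*x)/2] = -exp(-2*x) = G'(x).

G(x) = (4*exp(2*x) + 1)*exp(-2*x)/2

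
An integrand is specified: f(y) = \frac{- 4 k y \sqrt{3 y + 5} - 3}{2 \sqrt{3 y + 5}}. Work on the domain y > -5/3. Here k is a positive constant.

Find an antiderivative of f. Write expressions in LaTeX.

An antiderivative F(y) passes only if d/dy[F] lands on f(y) exactly.
Check: d/dy[- k y^{2} - \sqrt{3 y + 5}] = \frac{- 4 k y \sqrt{3 y + 5} - 3}{2 \sqrt{3 y + 5}} = f(y).

An antiderivative is F(y) = - k y^{2} - \sqrt{3 y + 5}.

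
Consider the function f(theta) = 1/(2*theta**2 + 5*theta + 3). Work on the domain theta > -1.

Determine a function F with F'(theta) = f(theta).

The denominator factors as (theta + 1)*(2*theta + 3); partial fractions split f into directly integrable pieces: -2/(2*theta + 3) + 1/(theta + 1).
Check: d/dtheta[log(theta + 1) - log(theta + 3/2)] = 1/(2*theta**2 + 5*theta + 3) = f(theta).

An antiderivative is F(theta) = log(theta + 1) - log(theta + 3/2).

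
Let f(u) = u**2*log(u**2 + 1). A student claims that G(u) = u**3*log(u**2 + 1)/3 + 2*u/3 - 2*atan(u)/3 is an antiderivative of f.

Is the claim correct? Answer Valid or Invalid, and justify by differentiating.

d/du[G] = u**2*log(u**2 + 1) + 2*u**2/3
d/du[G] - f(u) = 2*u**2/3 != 0.

Invalid: d/du[G] - f = 2*u**2/3, which is not 0.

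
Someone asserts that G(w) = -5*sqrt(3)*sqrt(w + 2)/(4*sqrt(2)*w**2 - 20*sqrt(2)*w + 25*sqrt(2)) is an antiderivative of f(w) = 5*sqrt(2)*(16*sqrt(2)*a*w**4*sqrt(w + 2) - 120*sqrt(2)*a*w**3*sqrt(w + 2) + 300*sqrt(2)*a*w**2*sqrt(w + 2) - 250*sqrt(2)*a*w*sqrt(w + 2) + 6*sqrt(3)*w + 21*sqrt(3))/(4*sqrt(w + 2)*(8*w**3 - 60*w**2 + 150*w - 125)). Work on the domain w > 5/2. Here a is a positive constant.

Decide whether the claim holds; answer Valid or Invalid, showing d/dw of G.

d/dw[G] = (30*sqrt(6)*w + 105*sqrt(6))/(32*w**3*sqrt(w + 2) - 240*w**2*sqrt(w + 2) + 600*w*sqrt(w + 2) - 500*sqrt(w + 2))
d/dw[G] - f(w) = -5*a*w != 0.

Invalid: d/dw[G] - f = -5*a*w, which is not 0.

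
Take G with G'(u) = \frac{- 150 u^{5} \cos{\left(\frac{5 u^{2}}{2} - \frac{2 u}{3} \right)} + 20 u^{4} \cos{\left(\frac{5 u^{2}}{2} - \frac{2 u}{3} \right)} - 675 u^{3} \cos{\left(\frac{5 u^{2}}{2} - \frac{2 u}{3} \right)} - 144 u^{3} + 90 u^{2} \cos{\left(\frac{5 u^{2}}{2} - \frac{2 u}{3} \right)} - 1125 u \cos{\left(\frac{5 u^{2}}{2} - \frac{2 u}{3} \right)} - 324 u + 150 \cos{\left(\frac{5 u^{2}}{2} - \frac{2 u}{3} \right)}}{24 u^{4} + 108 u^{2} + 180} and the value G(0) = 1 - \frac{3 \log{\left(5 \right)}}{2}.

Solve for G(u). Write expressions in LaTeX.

G(u) = - \frac{6 \log{\left(\frac{2 u^{4}}{3} + 3 u^{2} + 5 \right)} + 5 \sin{\left(\frac{5 u^{2}}{2} - \frac{2 u}{3} \right)} - 4}{4}

Whatever form G(u) takes, its d/du must return the stated G'(u).
A general antiderivative is - \frac{3 \log{\left(\frac{2 u^{4}}{3} + 3 u^{2} + 5 \right)}}{2} - \frac{5 \sin{\left(\frac{5 u^{2}}{2} - \frac{2 u}{3} \right)}}{4} + C.
The condition gives C = 1 - \frac{3 \log{\left(5 \right)}}{2} - (- \frac{3 \log{\left(5 \right)}}{2}) = 1.
So G(u) = - \frac{6 \log{\left(\frac{2 u^{4}}{3} + 3 u^{2} + 5 \right)} + 5 \sin{\left(\frac{5 u^{2}}{2} - \frac{2 u}{3} \right)} - 4}{4}.
Check: d/du[- \frac{6 \log{\left(\frac{2 u^{4}}{3} + 3 u^{2} + 5 \right)} + 5 \sin{\left(\frac{5 u^{2}}{2} - \frac{2 u}{3} \right)} - 4}{4}] = \frac{- 150 u^{5} \cos{\left(\frac{5 u^{2}}{2} - \frac{2 u}{3} \right)} + 20 u^{4} \cos{\left(\frac{5 u^{2}}{2} - \frac{2 u}{3} \right)} - 675 u^{3} \cos{\left(\frac{5 u^{2}}{2} - \frac{2 u}{3} \right)} - 144 u^{3} + 90 u^{2} \cos{\left(\frac{5 u^{2}}{2} - \frac{2 u}{3} \right)} - 1125 u \cos{\left(\frac{5 u^{2}}{2} - \frac{2 u}{3} \right)} - 324 u + 150 \cos{\left(\frac{5 u^{2}}{2} - \frac{2 u}{3} \right)}}{24 u^{4} + 108 u^{2} + 180} = G'(u).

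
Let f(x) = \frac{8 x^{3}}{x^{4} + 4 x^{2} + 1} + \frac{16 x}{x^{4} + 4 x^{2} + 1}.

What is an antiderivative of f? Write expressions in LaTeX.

f matches the chain-rule pattern g'(h)*h' with inner function h(x) = x^{4} + 4 x^{2} + 1; substituting u = h(x) collapses the integral.
Check: d/dx[2 \log{\left(x^{4} + 4 x^{2} + 1 \right)}] = \frac{8 x^{3} + 16 x}{x^{4} + 4 x^{2} + 1}, which equals f(x).

An antiderivative is F(x) = 2 \log{\left(x^{4} + 4 x^{2} + 1 \right)}.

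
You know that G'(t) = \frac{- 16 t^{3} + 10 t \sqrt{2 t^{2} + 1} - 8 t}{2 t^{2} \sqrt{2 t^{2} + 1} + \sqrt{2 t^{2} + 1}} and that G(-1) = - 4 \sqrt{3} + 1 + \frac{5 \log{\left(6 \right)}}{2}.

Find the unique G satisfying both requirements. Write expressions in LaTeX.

The proposed G(t) is checked by its d/dt: the result must match the given G'(t).
A general antiderivative is - 4 \sqrt{2 t^{2} + 1} + \frac{5 \log{\left(4 t^{2} + 2 \right)}}{2} + C.
The condition gives C = - 4 \sqrt{3} + 1 + \frac{5 \log{\left(6 \right)}}{2} - (- 4 \sqrt{3} + \frac{5 \log{\left(6 \right)}}{2}) = 1.
So G(t) = - 4 \sqrt{2 t^{2} + 1} + \frac{5 \log{\left(4 t^{2} + 2 \right)}}{2} + 1.
Check: d/dt[- 4 \sqrt{2 t^{2} + 1} + \frac{5 \log{\left(4 t^{2} + 2 \right)}}{2} + 1] = \frac{- 16 t^{3} + 10 t \sqrt{2 t^{2} + 1} - 8 t}{2 t^{2} \sqrt{2 t^{2} + 1} + \sqrt{2 t^{2} + 1}} = G'(t).

G(t) = - 4 \sqrt{2 t^{2} + 1} + \frac{5 \log{\left(4 t^{2} + 2 \right)}}{2} + 1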